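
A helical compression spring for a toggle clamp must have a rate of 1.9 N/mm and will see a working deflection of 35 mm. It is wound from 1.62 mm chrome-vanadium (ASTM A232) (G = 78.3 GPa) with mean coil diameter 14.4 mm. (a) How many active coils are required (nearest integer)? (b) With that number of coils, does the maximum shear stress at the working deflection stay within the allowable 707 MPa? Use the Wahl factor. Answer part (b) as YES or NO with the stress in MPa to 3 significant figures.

(a) 12 coils; (b) YES, τ_max = 661 MPa

N_a = Gd⁴/(8D³k) = (78.3×10³)(1.62⁴)/(8·14.4³·1.9) = 11.88 → N_a = 12
Actual rate k = Gd⁴/(8D³·12) = 1.8813 N/mm
Working load F = kδ = 1.8813·35 = 65.846 N
C = 14.4/1.62 = 8.8889; K_W = (4C−1)/(4C−4)+0.615/C = 1.1643
τ_max = K_W·8FD/(πd³) = 1.1643·567.92 = 661.21 MPa
τ_max ≤ 707 MPa → acceptable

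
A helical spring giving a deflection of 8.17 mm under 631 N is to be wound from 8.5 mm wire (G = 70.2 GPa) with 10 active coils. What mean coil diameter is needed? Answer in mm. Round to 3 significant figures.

Required rate k = F/δ = 631/8.17 = 77.234 N/mm
D = (Gd⁴/(8N_a·k))^(1/3) = (70.2×10³·8.5⁴/(8·10·77.234))^(1/3)
  = (59308.3)^(1/3) = 38.9977 mm

39.0 mm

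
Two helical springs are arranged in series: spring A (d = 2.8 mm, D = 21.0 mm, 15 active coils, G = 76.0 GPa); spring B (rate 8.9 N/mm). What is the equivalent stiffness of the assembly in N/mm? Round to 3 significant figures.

2.86 N/mm

k_A = Gd⁴/(8D³N_a) = (76.0×10³)(2.8⁴)/(8·21.0³·15) = 4.2035 N/mm
Series: 1/k_eq = 1/4.2035 + 1/8.9 = 0.35026; k_eq = 2.855 N/mm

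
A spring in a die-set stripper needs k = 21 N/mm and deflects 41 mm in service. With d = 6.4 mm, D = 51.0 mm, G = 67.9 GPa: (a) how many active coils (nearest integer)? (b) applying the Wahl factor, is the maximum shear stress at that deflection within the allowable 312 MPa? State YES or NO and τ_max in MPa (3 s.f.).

N_a = Gd⁴/(8D³k) = (67.9×10³)(6.4⁴)/(8·51.0³·21) = 5.112 → N_a = 5
Actual rate k = Gd⁴/(8D³·5) = 21.469 N/mm
Working load F = kδ = 21.469·41 = 880.24 N
C = 51.0/6.4 = 7.9688; K_W = (4C−1)/(4C−4)+0.615/C = 1.1848
τ_max = K_W·8FD/(πd³) = 1.1848·436.09 = 516.68 MPa
τ_max > 312 MPa → exceeds allowable

(a) 5 coils; (b) NO, τ_max = 517 MPa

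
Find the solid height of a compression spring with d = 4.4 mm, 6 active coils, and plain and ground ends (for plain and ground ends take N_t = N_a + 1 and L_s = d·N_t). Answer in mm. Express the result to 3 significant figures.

30.8 mm

plain and ground ends: N_t = N_a + 1 = 6 + 1 = 7
L_s = d·N_t = 4.4 × 7 = 30.8 mm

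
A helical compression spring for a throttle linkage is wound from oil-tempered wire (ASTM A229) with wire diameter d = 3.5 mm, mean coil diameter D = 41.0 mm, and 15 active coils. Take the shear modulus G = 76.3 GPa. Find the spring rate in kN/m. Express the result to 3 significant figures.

1.38 kN/m

k = Gd⁴/(8D³N_a) = (76.3×10³ × 3.5⁴) / (8 × 41.0³ × 15)
  = 1.14498e+07 / 8.27052e+06 = 1.3844 N/mm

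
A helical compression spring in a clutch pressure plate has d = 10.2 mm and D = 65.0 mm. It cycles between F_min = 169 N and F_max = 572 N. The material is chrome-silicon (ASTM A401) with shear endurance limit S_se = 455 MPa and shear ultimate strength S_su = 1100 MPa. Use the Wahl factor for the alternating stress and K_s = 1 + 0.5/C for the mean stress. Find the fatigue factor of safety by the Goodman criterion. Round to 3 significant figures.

C = D/d = 65.0/10.2 = 6.3725; K_W = (4C−1)/(4C−4)+0.615/C = 1.2361; K_s = 1+0.5/C = 1.0785
F_a = (F_max−F_min)/2 = 201.5 N; F_m = (F_max+F_min)/2 = 370.5 N
τ_a = K_W·8F_aD/(πd³) = 1.2361 × 31.429 = 38.849 MPa
τ_m = K_s·8F_mD/(πd³) = 1.0785 × 57.788 = 62.323 MPa
Goodman: 1/n_f = τ_a/S_se + τ_m/S_su = 38.849/455 + 62.323/1100 = 0.08538 + 0.05666 = 0.14204
n_f = 1/0.14204 = 7.04

7.04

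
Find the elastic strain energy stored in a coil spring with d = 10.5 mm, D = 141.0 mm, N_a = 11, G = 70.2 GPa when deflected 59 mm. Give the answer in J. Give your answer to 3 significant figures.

6.02 J

k = Gd⁴/(8D³N_a) = (70.2×10³)(10.5⁴)/(8·141.0³·11) = 3.459 N/mm
U = ½kδ² = 0.5 × 3.459 × 59² = 6020.4 N·mm = 6.0204 J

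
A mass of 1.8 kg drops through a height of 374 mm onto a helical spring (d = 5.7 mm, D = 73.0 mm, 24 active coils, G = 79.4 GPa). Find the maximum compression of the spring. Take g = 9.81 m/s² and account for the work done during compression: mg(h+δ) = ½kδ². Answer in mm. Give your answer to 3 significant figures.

125 mm

k = Gd⁴/(8D³N_a) = (79.4×10³)(5.7⁴)/(8·73.0³·24) = 1.1221 N/mm
W = mg = 1.8 × 9.81 = 17.658 N
½kδ² − Wδ − Wh = 0 → δ = (W + √(W² + 2kWh))/k
δ = (17.658 + √(311.8 + 14821.5))/1.1221 = (17.658 + 123.02)/1.1221 = 125.36 mm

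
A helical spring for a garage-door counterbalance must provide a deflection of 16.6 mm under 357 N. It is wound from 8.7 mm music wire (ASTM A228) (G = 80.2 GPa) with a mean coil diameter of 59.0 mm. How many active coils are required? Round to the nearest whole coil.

13

Required rate k = F/δ = 357/16.6 = 21.506 N/mm
N_a = Gd⁴/(8D³k) = (80.2×10³ × 8.7⁴)/(8 × 59.0³ × 21.506)
    = 4.59464e+08 / 3.53351e+07 = 13 → 13 coils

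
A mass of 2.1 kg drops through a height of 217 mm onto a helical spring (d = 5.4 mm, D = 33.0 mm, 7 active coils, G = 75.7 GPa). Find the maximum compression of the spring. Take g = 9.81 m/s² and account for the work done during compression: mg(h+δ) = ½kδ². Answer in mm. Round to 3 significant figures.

17.4 mm

k = Gd⁴/(8D³N_a) = (75.7×10³)(5.4⁴)/(8·33.0³·7) = 31.985 N/mm
W = mg = 2.1 × 9.81 = 20.601 N
½kδ² − Wδ − Wh = 0 → δ = (W + √(W² + 2kWh))/k
δ = (20.601 + √(424.4 + 285969))/31.985 = (20.601 + 535.16)/31.985 = 17.376 mm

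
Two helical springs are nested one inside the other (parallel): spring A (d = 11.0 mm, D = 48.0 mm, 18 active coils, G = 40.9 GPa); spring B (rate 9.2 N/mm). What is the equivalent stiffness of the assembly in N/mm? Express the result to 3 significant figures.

46.8 N/mm

k_A = Gd⁴/(8D³N_a) = (40.9×10³)(11.0⁴)/(8·48.0³·18) = 37.602 N/mm
Parallel: k_eq = 37.602 + 9.2 = 46.802 N/mm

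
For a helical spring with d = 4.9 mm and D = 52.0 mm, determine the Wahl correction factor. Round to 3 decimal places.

1.136

C = D/d = 52.0/4.9 = 10.6122
K_W = (4C−1)/(4C−4) + 0.615/C = 41.449/38.449 + 0.0580 = 1.1360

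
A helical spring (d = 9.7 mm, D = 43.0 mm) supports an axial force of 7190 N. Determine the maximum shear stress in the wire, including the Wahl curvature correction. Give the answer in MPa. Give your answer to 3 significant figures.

Spring index C = D/d = 43.0/9.7 = 4.4330
K_W = (4C−1)/(4C−4) + 0.615/C = 16.732/13.732 + 0.1387 = 1.3572
τ₀ = 8FD/(πd³) = 8·7190·43.0/(π·9.7³) = 2.47336e+06/2867.2 = 862.63 MPa
τ_max = K·τ₀ = 1.3572 × 862.63 = 1170.8 MPa

1170 MPa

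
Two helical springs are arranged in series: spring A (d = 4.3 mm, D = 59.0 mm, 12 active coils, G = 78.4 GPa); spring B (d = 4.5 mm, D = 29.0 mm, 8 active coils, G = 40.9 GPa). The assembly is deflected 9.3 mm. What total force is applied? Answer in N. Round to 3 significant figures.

k_A = Gd⁴/(8D³N_a) = (78.4×10³)(4.3⁴)/(8·59.0³·12) = 1.3594 N/mm
k_B = Gd⁴/(8D³N_a) = (40.9×10³)(4.5⁴)/(8·29.0³·8) = 10.745 N/mm
Series: 1/k_eq = 1/1.3594 + 1/10.745 = 0.82866; k_eq = 1.2068 N/mm
F = k_eq·δ = 1.2068·9.3 = 11.223 N

11.2 N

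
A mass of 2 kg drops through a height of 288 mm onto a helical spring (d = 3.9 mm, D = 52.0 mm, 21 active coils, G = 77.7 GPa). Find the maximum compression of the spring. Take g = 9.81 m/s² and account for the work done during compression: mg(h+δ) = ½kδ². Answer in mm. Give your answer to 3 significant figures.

150 mm

k = Gd⁴/(8D³N_a) = (77.7×10³)(3.9⁴)/(8·52.0³·21) = 0.76096 N/mm
W = mg = 2 × 9.81 = 19.62 N
½kδ² − Wδ − Wh = 0 → δ = (W + √(W² + 2kWh))/k
δ = (19.62 + √(384.94 + 8599.67))/0.76096 = (19.62 + 94.787)/0.76096 = 150.35 mm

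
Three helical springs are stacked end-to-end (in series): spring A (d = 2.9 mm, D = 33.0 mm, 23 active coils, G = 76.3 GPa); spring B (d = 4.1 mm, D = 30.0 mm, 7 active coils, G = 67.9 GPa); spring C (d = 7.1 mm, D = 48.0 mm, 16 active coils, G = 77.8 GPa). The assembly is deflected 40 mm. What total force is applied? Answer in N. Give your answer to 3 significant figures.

k_A = Gd⁴/(8D³N_a) = (76.3×10³)(2.9⁴)/(8·33.0³·23) = 0.81613 N/mm
k_B = Gd⁴/(8D³N_a) = (67.9×10³)(4.1⁴)/(8·30.0³·7) = 12.69 N/mm
k_C = Gd⁴/(8D³N_a) = (77.8×10³)(7.1⁴)/(8·48.0³·16) = 13.966 N/mm
Series: 1/k_eq = 1/0.81613 + 1/12.69 + 1/13.966 = 1.3757; k_eq = 0.7269 N/mm
F = k_eq·δ = 0.7269·40 = 29.076 N

29.1 N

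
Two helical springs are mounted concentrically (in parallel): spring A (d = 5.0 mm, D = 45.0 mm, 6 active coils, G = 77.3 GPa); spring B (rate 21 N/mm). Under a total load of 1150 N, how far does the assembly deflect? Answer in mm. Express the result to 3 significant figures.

35.9 mm

k_A = Gd⁴/(8D³N_a) = (77.3×10³)(5.0⁴)/(8·45.0³·6) = 11.045 N/mm
Parallel: k_eq = 11.045 + 21 = 32.045 N/mm
δ = F/k_eq = 1150/32.045 = 35.887 mm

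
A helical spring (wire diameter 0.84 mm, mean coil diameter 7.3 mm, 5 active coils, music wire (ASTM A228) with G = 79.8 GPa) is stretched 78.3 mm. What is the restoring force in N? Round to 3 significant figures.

200 N

k = Gd⁴/(8D³N_a) = (79.8×10³)(0.84⁴)/(8·7.3³·5) = 2.5532 N/mm
F = k·δ = 2.5532 × 78.3 = 199.92 N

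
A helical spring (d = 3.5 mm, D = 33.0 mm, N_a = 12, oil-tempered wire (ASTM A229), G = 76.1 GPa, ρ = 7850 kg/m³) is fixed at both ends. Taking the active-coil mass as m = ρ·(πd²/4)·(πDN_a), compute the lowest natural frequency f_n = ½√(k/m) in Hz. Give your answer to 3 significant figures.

93.8 Hz

k = Gd⁴/(8D³N_a) = (76.1×10³)(3.5⁴)/(8·33.0³·12) = 3.3101 N/mm = 3310.1 N/m
Wire length L = πDN_a = π·33.0·12 = 1244.1 mm
m = ρ·(πd²/4)·L = 7850 × 9.6211×10⁻⁶ m² × 1.2441 m = 0.093959 kg
f_n = ½√(k/m) = 0.5·√(3310.1/0.093959) = 0.5·√(35229) = 93.847 Hz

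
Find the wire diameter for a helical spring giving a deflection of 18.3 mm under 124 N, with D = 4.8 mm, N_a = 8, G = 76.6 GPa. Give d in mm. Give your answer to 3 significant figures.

Required rate k = F/δ = 124/18.3 = 6.776 N/mm
d = (8D³N_a·k / G)^(1/4) = (8·4.8³·8·6.776 / (76.6×10³))^0.25
  = (0.6261)^0.25 = 0.8895 mm

0.890 mm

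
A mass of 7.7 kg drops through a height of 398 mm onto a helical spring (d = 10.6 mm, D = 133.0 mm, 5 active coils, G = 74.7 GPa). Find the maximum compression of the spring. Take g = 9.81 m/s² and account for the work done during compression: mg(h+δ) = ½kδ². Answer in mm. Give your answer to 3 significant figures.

85.4 mm

k = Gd⁴/(8D³N_a) = (74.7×10³)(10.6⁴)/(8·133.0³·5) = 10.021 N/mm
W = mg = 7.7 × 9.81 = 75.537 N
½kδ² − Wδ − Wh = 0 → δ = (W + √(W² + 2kWh))/k
δ = (75.537 + √(5705.8 + 602562))/10.021 = (75.537 + 779.92)/10.021 = 85.362 mm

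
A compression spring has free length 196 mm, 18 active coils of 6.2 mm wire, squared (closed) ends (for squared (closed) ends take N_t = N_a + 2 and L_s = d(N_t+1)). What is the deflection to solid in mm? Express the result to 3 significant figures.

65.8 mm

N_t = 20; L_s = 6.2·21 = 130.2 mm
δ_solid = L₀ − L_s = 196 − 130.2 = 65.8 mm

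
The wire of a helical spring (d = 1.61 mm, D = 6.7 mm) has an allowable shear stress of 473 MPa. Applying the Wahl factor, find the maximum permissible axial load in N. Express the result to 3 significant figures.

83.5 N

C = D/d = 6.7/1.61 = 4.1615
K_W = (4C−1)/(4C−4) + 0.615/C = 15.646/12.646 + 0.1478 = 1.3850
τ_max = K·8FD/(πd³) → F_max = τ_allow·πd³/(8DK)
F_max = 473·π·1.61³/(8·6.7·1.3850) = 6201.4/74.237 = 83.535 N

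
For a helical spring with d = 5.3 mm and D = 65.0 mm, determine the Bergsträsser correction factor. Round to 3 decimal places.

C = D/d = 65.0/5.3 = 12.2642
K_B = (4C+2)/(4C−3) = 51.057/46.057 = 1.1086

1.109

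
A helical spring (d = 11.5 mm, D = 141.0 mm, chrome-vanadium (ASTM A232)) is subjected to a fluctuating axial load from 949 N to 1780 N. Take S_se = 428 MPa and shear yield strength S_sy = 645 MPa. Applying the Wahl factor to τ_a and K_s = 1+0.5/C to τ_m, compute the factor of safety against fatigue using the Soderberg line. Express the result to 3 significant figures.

C = D/d = 141.0/11.5 = 12.2609; K_W = (4C−1)/(4C−4)+0.615/C = 1.1168; K_s = 1+0.5/C = 1.0408
F_a = (F_max−F_min)/2 = 415.5 N; F_m = (F_max+F_min)/2 = 1364.5 N
τ_a = K_W·8F_aD/(πd³) = 1.1168 × 98.093 = 109.55 MPa
τ_m = K_s·8F_mD/(πd³) = 1.0408 × 322.14 = 335.27 MPa
Soderberg: 1/n_f = τ_a/S_se + τ_m/S_sy = 109.55/428 + 335.27/645 = 0.25595 + 0.51980 = 0.77575
n_f = 1/0.77575 = 1.289

1.29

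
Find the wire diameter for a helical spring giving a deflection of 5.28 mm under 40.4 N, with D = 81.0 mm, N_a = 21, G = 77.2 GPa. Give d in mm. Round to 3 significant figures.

Required rate k = F/δ = 40.4/5.28 = 7.6515 N/mm
d = (8D³N_a·k / G)^(1/4) = (8·81.0³·21·7.6515 / (77.2×10³))^0.25
  = (8849)^0.25 = 9.6989 mm

9.70 mm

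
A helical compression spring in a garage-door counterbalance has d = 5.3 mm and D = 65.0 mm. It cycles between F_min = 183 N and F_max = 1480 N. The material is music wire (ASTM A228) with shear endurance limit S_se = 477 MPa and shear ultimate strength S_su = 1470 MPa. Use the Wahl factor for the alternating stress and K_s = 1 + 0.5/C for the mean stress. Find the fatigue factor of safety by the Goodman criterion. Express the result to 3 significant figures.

C = D/d = 65.0/5.3 = 12.2642; K_W = (4C−1)/(4C−4)+0.615/C = 1.1167; K_s = 1+0.5/C = 1.0408
F_a = (F_max−F_min)/2 = 648.5 N; F_m = (F_max+F_min)/2 = 831.5 N
τ_a = K_W·8F_aD/(πd³) = 1.1167 × 721 = 805.16 MPa
τ_m = K_s·8F_mD/(πd³) = 1.0408 × 924.46 = 962.15 MPa
Goodman: 1/n_f = τ_a/S_se + τ_m/S_su = 805.16/477 + 962.15/1470 = 1.68797 + 0.65452 = 2.3425
n_f = 1/2.3425 = 0.4269

0.427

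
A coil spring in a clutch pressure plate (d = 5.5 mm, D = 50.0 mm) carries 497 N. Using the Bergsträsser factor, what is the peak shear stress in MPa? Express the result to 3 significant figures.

Spring index C = D/d = 50.0/5.5 = 9.0909
K_B = (4C+2)/(4C−3) = 38.364/33.364 = 1.1499
τ₀ = 8FD/(πd³) = 8·497·50.0/(π·5.5³) = 198800/522.68 = 380.35 MPa
τ_max = K·τ₀ = 1.1499 × 380.35 = 437.35 MPa

437 MPa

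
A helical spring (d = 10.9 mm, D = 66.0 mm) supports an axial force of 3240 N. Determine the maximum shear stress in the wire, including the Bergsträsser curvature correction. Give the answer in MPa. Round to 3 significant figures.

520 MPa

Spring index C = D/d = 66.0/10.9 = 6.0550
K_B = (4C+2)/(4C−3) = 26.220/21.220 = 1.2356
τ₀ = 8FD/(πd³) = 8·3240·66.0/(π·10.9³) = 1.71072e+06/4068.5 = 420.48 MPa
τ_max = K·τ₀ = 1.2356 × 420.48 = 519.56 MPa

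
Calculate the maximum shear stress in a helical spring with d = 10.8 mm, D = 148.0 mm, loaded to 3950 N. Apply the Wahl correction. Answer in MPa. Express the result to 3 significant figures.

Spring index C = D/d = 148.0/10.8 = 13.7037
K_W = (4C−1)/(4C−4) + 0.615/C = 53.815/50.815 + 0.0449 = 1.1039
τ₀ = 8FD/(πd³) = 8·3950·148.0/(π·10.8³) = 4.6768e+06/3957.5 = 1181.8 MPa
τ_max = K·τ₀ = 1.1039 × 1181.8 = 1304.6 MPa

1300 MPa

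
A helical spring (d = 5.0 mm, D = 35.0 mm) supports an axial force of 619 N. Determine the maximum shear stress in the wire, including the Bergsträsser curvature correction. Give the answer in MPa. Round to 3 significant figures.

Spring index C = D/d = 35.0/5.0 = 7.0000
K_B = (4C+2)/(4C−3) = 30.000/25.000 = 1.2000
τ₀ = 8FD/(πd³) = 8·619·35.0/(π·5.0³) = 173320/392.7 = 441.36 MPa
τ_max = K·τ₀ = 1.2000 × 441.36 = 529.63 MPa

530 MPa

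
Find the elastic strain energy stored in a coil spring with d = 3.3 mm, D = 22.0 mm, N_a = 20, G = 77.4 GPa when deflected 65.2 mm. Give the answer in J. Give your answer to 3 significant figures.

k = Gd⁴/(8D³N_a) = (77.4×10³)(3.3⁴)/(8·22.0³·20) = 5.3878 N/mm
U = ½kδ² = 0.5 × 5.3878 × 65.2² = 11452 N·mm = 11.452 J

11.5 J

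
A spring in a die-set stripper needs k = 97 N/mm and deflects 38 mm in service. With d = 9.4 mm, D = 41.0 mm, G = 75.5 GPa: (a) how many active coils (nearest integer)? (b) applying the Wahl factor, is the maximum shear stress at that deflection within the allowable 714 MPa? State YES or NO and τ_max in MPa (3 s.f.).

N_a = Gd⁴/(8D³k) = (75.5×10³)(9.4⁴)/(8·41.0³·97) = 11.02 → N_a = 11
Actual rate k = Gd⁴/(8D³·11) = 97.191 N/mm
Working load F = kδ = 97.191·38 = 3693.2 N
C = 41.0/9.4 = 4.3617; K_W = (4C−1)/(4C−4)+0.615/C = 1.3641
τ_max = K_W·8FD/(πd³) = 1.3641·464.25 = 633.28 MPa
τ_max ≤ 714 MPa → acceptable

(a) 11 coils; (b) YES, τ_max = 633 MPa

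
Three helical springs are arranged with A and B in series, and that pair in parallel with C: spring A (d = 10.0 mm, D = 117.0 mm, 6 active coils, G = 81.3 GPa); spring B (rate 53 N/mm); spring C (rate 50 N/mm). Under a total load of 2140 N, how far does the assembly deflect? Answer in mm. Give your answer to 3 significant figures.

36.4 mm

k_A = Gd⁴/(8D³N_a) = (81.3×10³)(10.0⁴)/(8·117.0³·6) = 10.575 N/mm
Springs A,B series: k_AB = 1/(1/10.575+1/53) = 8.8162 N/mm; parallel with C: k_eq = 8.8162+50 = 58.816 N/mm
δ = F/k_eq = 2140/58.816 = 36.385 mm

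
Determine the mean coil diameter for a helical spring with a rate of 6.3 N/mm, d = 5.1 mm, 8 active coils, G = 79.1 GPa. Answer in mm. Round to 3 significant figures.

51.0 mm

D = (Gd⁴/(8N_a·k))^(1/3) = (79.1×10³·5.1⁴/(8·8·6.3))^(1/3)
  = (132720)^(1/3) = 51.0089 mm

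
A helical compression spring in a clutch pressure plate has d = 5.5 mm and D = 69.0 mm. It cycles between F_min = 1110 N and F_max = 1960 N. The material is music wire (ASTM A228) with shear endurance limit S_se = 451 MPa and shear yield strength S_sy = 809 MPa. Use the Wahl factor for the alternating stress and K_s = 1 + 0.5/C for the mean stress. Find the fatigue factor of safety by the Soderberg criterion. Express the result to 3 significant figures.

0.313

C = D/d = 69.0/5.5 = 12.5455; K_W = (4C−1)/(4C−4)+0.615/C = 1.1140; K_s = 1+0.5/C = 1.0399
F_a = (F_max−F_min)/2 = 425 N; F_m = (F_max+F_min)/2 = 1535 N
τ_a = K_W·8F_aD/(πd³) = 1.1140 × 448.84 = 500 MPa
τ_m = K_s·8F_mD/(πd³) = 1.0399 × 1621.1 = 1685.7 MPa
Soderberg: 1/n_f = τ_a/S_se + τ_m/S_sy = 500/451 + 1685.7/809 = 1.10864 + 2.08369 = 3.1923
n_f = 1/3.1923 = 0.3133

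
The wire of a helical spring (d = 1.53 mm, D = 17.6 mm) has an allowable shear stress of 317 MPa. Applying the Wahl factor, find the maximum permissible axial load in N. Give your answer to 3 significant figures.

22.5 N

C = D/d = 17.6/1.53 = 11.5033
K_W = (4C−1)/(4C−4) + 0.615/C = 45.013/42.013 + 0.0535 = 1.1249
τ_max = K·8FD/(πd³) → F_max = τ_allow·πd³/(8DK)
F_max = 317·π·1.53³/(8·17.6·1.1249) = 3566.8/158.38 = 22.521 N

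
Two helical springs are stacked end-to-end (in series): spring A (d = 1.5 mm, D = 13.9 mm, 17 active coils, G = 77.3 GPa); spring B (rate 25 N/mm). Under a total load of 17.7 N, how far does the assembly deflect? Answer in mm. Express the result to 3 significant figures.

k_A = Gd⁴/(8D³N_a) = (77.3×10³)(1.5⁴)/(8·13.9³·17) = 1.0714 N/mm
Series: 1/k_eq = 1/1.0714 + 1/25 = 0.97334; k_eq = 1.0274 N/mm
δ = F/k_eq = 17.7/1.0274 = 17.228 mm

17.2 mm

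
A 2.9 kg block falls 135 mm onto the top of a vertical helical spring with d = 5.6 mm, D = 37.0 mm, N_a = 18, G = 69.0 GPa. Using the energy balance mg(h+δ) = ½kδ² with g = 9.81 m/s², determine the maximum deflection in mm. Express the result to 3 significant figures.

32.0 mm

k = Gd⁴/(8D³N_a) = (69.0×10³)(5.6⁴)/(8·37.0³·18) = 9.3032 N/mm
W = mg = 2.9 × 9.81 = 28.449 N
½kδ² − Wδ − Wh = 0 → δ = (W + √(W² + 2kWh))/k
δ = (28.449 + √(809.35 + 71460.2))/9.3032 = (28.449 + 268.83)/9.3032 = 31.954 mm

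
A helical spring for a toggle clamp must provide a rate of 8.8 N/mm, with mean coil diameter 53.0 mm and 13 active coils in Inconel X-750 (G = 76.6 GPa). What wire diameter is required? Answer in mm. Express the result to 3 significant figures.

6.49 mm

d = (8D³N_a·k / G)^(1/4) = (8·53.0³·13·8.8 / (76.6×10³))^0.25
  = (1778.7)^0.25 = 6.4942 mm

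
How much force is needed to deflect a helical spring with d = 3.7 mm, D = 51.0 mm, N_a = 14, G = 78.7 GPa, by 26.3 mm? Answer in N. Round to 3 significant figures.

k = Gd⁴/(8D³N_a) = (78.7×10³)(3.7⁴)/(8·51.0³·14) = 0.99278 N/mm
F = k·δ = 0.99278 × 26.3 = 26.11 N

26.1 N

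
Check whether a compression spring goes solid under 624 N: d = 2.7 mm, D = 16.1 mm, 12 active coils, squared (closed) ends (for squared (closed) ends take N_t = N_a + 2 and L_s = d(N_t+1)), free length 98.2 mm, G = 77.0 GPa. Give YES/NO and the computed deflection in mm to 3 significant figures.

k = Gd⁴/(8D³N_a) = (77.0×10³)(2.7⁴)/(8·16.1³·12) = 10.214 N/mm
N_t = 14; L_s = 2.7·15 = 40.5 mm; δ_solid = L₀ − L_s = 98.2 − 40.5 = 57.7 mm
δ = F/k = 624/10.214 = 61.092 mm
δ ≥ δ_solid → spring goes solid

YES, δ = 61.1 mm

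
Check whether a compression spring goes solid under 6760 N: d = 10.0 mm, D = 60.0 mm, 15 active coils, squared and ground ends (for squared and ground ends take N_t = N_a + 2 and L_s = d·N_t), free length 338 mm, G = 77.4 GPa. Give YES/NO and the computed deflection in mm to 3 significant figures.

YES, δ = 226 mm

k = Gd⁴/(8D³N_a) = (77.4×10³)(10.0⁴)/(8·60.0³·15) = 29.861 N/mm
N_t = 17; L_s = 10.0·17 = 170 mm; δ_solid = L₀ − L_s = 338 − 170 = 168 mm
δ = F/k = 6760/29.861 = 226.38 mm
δ ≥ δ_solid → spring goes solid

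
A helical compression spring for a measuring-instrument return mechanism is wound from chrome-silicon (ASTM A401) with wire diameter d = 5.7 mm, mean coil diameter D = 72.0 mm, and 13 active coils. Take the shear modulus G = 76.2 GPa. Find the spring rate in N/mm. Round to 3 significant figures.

k = Gd⁴/(8D³N_a) = (76.2×10³ × 5.7⁴) / (8 × 72.0³ × 13)
  = 8.04367e+07 / 3.88178e+07 = 2.0722 N/mm

2.07 N/mm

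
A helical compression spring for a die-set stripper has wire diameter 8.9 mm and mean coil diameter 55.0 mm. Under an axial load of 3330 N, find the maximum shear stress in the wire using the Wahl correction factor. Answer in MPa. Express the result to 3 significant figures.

Spring index C = D/d = 55.0/8.9 = 6.1798
K_W = (4C−1)/(4C−4) + 0.615/C = 23.719/20.719 + 0.0995 = 1.2443
τ₀ = 8FD/(πd³) = 8·3330·55.0/(π·8.9³) = 1.4652e+06/2214.7 = 661.57 MPa
τ_max = K·τ₀ = 1.2443 × 661.57 = 823.2 MPa

823 MPa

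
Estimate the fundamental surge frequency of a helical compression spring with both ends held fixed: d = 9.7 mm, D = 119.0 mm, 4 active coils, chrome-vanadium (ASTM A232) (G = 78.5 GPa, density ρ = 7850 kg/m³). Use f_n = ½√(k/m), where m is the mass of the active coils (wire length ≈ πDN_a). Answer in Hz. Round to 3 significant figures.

k = Gd⁴/(8D³N_a) = (78.5×10³)(9.7⁴)/(8·119.0³·4) = 12.887 N/mm = 12887 N/m
Wire length L = πDN_a = π·119.0·4 = 1495.4 mm
m = ρ·(πd²/4)·L = 7850 × 73.898×10⁻⁶ m² × 1.4954 m = 0.86748 kg
f_n = ½√(k/m) = 0.5·√(12887/0.86748) = 0.5·√(14856) = 60.943 Hz

60.9 Hz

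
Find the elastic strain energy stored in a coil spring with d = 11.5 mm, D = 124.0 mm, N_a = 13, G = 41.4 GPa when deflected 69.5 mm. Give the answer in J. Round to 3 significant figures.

8.82 J

k = Gd⁴/(8D³N_a) = (41.4×10³)(11.5⁴)/(8·124.0³·13) = 3.6517 N/mm
U = ½kδ² = 0.5 × 3.6517 × 69.5² = 8819.3 N·mm = 8.8193 J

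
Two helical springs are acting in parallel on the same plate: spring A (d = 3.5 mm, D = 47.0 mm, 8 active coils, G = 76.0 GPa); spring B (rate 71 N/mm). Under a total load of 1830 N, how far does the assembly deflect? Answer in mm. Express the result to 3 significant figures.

k_A = Gd⁴/(8D³N_a) = (76.0×10³)(3.5⁴)/(8·47.0³·8) = 1.7164 N/mm
Parallel: k_eq = 1.7164 + 71 = 72.716 N/mm
δ = F/k_eq = 1830/72.716 = 25.166 mm

25.2 mm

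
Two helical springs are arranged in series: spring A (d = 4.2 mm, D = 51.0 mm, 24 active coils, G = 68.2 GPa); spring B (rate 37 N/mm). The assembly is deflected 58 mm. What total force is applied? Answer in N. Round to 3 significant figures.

47.3 N

k_A = Gd⁴/(8D³N_a) = (68.2×10³)(4.2⁴)/(8·51.0³·24) = 0.83324 N/mm
Series: 1/k_eq = 1/0.83324 + 1/37 = 1.2272; k_eq = 0.81489 N/mm
F = k_eq·δ = 0.81489·58 = 47.264 N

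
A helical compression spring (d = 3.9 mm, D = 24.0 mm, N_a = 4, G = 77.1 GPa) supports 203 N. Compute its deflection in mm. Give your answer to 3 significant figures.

k = Gd⁴/(8D³N_a) = (77.1×10³)(3.9⁴)/(8·24.0³·4) = 40.321 N/mm
δ = F/k = 203 / 40.321 = 5.0346 mm

5.03 mm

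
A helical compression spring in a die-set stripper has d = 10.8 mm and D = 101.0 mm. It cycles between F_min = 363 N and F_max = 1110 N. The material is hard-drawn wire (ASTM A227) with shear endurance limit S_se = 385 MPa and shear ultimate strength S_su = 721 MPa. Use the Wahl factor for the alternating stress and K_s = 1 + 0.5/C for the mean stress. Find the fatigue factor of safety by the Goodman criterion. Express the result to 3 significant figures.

2.23

C = D/d = 101.0/10.8 = 9.3519; K_W = (4C−1)/(4C−4)+0.615/C = 1.1556; K_s = 1+0.5/C = 1.0535
F_a = (F_max−F_min)/2 = 373.5 N; F_m = (F_max+F_min)/2 = 736.5 N
τ_a = K_W·8F_aD/(πd³) = 1.1556 × 76.257 = 88.12 MPa
τ_m = K_s·8F_mD/(πd³) = 1.0535 × 150.37 = 158.41 MPa
Goodman: 1/n_f = τ_a/S_se + τ_m/S_su = 88.12/385 + 158.41/721 = 0.22888 + 0.21971 = 0.44859
n_f = 1/0.44859 = 2.229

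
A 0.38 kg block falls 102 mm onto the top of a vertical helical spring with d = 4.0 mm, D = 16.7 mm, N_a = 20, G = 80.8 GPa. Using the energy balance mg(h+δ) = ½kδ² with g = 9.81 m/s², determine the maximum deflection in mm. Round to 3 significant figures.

5.37 mm

k = Gd⁴/(8D³N_a) = (80.8×10³)(4.0⁴)/(8·16.7³·20) = 27.758 N/mm
W = mg = 0.38 × 9.81 = 3.7278 N
½kδ² − Wδ − Wh = 0 → δ = (W + √(W² + 2kWh))/k
δ = (3.7278 + √(13.896 + 21108.9))/27.758 = (3.7278 + 145.34)/27.758 = 5.3702 mm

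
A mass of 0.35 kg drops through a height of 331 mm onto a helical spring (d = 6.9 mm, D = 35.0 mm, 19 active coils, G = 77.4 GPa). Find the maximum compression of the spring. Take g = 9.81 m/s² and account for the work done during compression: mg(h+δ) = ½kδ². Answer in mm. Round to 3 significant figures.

k = Gd⁴/(8D³N_a) = (77.4×10³)(6.9⁴)/(8·35.0³·19) = 26.921 N/mm
W = mg = 0.35 × 9.81 = 3.4335 N
½kδ² − Wδ − Wh = 0 → δ = (W + √(W² + 2kWh))/k
δ = (3.4335 + √(11.789 + 61190.6))/26.921 = (3.4335 + 247.39)/26.921 = 9.3171 mm

9.32 mm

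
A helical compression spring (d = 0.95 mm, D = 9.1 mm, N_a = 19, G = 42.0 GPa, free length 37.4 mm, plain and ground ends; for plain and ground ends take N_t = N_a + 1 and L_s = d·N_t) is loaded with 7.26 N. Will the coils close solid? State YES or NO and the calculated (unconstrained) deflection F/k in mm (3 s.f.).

YES, δ = 24.3 mm

k = Gd⁴/(8D³N_a) = (42.0×10³)(0.95⁴)/(8·9.1³·19) = 0.29866 N/mm
N_t = 20; L_s = 0.95·20 = 19 mm; δ_solid = L₀ − L_s = 37.4 − 19 = 18.4 mm
δ = F/k = 7.26/0.29866 = 24.309 mm
δ ≥ δ_solid → spring goes solid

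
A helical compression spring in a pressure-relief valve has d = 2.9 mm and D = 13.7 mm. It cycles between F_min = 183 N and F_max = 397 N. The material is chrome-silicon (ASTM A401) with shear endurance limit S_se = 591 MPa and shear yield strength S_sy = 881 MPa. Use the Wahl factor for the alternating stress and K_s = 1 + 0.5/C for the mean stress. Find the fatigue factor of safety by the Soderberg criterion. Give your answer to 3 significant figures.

C = D/d = 13.7/2.9 = 4.7241; K_W = (4C−1)/(4C−4)+0.615/C = 1.3316; K_s = 1+0.5/C = 1.1058
F_a = (F_max−F_min)/2 = 107 N; F_m = (F_max+F_min)/2 = 290 N
τ_a = K_W·8F_aD/(πd³) = 1.3316 × 153.06 = 203.81 MPa
τ_m = K_s·8F_mD/(πd³) = 1.1058 × 414.82 = 458.73 MPa
Soderberg: 1/n_f = τ_a/S_se + τ_m/S_sy = 203.81/591 + 458.73/881 = 0.34485 + 0.52069 = 0.86554
n_f = 1/0.86554 = 1.155

1.16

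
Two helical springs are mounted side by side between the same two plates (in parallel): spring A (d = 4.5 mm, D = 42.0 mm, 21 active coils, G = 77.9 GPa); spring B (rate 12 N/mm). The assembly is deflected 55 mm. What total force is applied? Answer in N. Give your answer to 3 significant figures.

801 N

k_A = Gd⁴/(8D³N_a) = (77.9×10³)(4.5⁴)/(8·42.0³·21) = 2.5664 N/mm
Parallel: k_eq = 2.5664 + 12 = 14.566 N/mm
F = k_eq·δ = 14.566·55 = 801.15 N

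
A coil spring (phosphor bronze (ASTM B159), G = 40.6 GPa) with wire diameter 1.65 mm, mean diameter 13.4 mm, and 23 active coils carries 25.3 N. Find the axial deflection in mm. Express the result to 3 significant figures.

k = Gd⁴/(8D³N_a) = (40.6×10³)(1.65⁴)/(8·13.4³·23) = 0.67972 N/mm
δ = F/k = 25.3 / 0.67972 = 37.221 mm

37.2 mm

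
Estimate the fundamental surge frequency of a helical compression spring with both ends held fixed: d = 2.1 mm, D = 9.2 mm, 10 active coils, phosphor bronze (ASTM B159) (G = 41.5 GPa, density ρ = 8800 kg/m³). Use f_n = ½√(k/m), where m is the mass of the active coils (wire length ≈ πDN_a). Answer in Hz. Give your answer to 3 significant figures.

k = Gd⁴/(8D³N_a) = (41.5×10³)(2.1⁴)/(8·9.2³·10) = 12.956 N/mm = 12956 N/m
Wire length L = πDN_a = π·9.2·10 = 289.03 mm
m = ρ·(πd²/4)·L = 8800 × 3.4636×10⁻⁶ m² × 0.28903 m = 0.0088095 kg
f_n = ½√(k/m) = 0.5·√(12956/0.0088095) = 0.5·√(1.4707e+06) = 606.36 Hz

606 Hz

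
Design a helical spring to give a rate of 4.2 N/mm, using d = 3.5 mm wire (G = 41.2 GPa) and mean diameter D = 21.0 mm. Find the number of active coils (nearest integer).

20

N_a = Gd⁴/(8D³k) = (41.2×10³ × 3.5⁴)/(8 × 21.0³ × 4.2)
    = 6.18258e+06 / 311170 = 19.87 → 20 coils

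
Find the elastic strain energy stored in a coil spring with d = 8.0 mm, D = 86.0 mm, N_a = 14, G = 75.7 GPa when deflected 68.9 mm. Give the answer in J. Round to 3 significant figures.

10.3 J

k = Gd⁴/(8D³N_a) = (75.7×10³)(8.0⁴)/(8·86.0³·14) = 4.3525 N/mm
U = ½kδ² = 0.5 × 4.3525 × 68.9² = 10331 N·mm = 10.331 J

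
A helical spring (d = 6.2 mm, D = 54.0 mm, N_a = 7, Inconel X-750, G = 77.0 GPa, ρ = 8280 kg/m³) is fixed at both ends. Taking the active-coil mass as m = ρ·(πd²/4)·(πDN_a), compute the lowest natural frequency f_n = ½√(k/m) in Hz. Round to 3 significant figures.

104 Hz

k = Gd⁴/(8D³N_a) = (77.0×10³)(6.2⁴)/(8·54.0³·7) = 12.903 N/mm = 12903 N/m
Wire length L = πDN_a = π·54.0·7 = 1187.5 mm
m = ρ·(πd²/4)·L = 8280 × 30.191×10⁻⁶ m² × 1.1875 m = 0.29686 kg
f_n = ½√(k/m) = 0.5·√(12903/0.29686) = 0.5·√(43465) = 104.24 Hz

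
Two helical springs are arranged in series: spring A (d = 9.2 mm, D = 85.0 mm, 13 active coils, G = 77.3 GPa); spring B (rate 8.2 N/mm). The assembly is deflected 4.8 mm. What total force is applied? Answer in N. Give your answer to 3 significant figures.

k_A = Gd⁴/(8D³N_a) = (77.3×10³)(9.2⁴)/(8·85.0³·13) = 8.6704 N/mm
Series: 1/k_eq = 1/8.6704 + 1/8.2 = 0.23729; k_eq = 4.2143 N/mm
F = k_eq·δ = 4.2143·4.8 = 20.229 N

20.2 N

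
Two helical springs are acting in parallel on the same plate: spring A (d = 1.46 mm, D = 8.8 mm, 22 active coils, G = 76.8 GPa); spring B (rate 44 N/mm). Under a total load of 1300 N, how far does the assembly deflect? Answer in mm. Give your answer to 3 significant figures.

k_A = Gd⁴/(8D³N_a) = (76.8×10³)(1.46⁴)/(8·8.8³·22) = 2.9095 N/mm
Parallel: k_eq = 2.9095 + 44 = 46.909 N/mm
δ = F/k_eq = 1300/46.909 = 27.713 mm

27.7 mm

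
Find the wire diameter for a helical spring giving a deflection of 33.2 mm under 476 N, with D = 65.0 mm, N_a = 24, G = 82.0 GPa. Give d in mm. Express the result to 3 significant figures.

9.80 mm

Required rate k = F/δ = 476/33.2 = 14.337 N/mm
d = (8D³N_a·k / G)^(1/4) = (8·65.0³·24·14.337 / (82.0×10³))^0.25
  = (9219.3)^0.25 = 9.7988 mm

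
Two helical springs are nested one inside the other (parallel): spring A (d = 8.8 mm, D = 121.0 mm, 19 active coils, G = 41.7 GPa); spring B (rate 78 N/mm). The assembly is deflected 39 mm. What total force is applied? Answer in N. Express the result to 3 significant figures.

3080 N

k_A = Gd⁴/(8D³N_a) = (41.7×10³)(8.8⁴)/(8·121.0³·19) = 0.92868 N/mm
Parallel: k_eq = 0.92868 + 78 = 78.929 N/mm
F = k_eq·δ = 78.929·39 = 3078.2 N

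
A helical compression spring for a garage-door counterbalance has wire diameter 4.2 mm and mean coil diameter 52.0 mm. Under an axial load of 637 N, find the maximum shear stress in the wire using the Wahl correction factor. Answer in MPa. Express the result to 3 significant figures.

Spring index C = D/d = 52.0/4.2 = 12.3810
K_W = (4C−1)/(4C−4) + 0.615/C = 48.524/45.524 + 0.0497 = 1.1156
τ₀ = 8FD/(πd³) = 8·637·52.0/(π·4.2³) = 264992/232.75 = 1138.5 MPa
τ_max = K·τ₀ = 1.1156 × 1138.5 = 1270.1 MPa

1270 MPa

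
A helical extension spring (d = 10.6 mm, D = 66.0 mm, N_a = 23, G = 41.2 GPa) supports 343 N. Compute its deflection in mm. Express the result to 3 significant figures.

k = Gd⁴/(8D³N_a) = (41.2×10³)(10.6⁴)/(8·66.0³·23) = 9.8327 N/mm
δ = F/k = 343 / 9.8327 = 34.884 mm

34.9 mm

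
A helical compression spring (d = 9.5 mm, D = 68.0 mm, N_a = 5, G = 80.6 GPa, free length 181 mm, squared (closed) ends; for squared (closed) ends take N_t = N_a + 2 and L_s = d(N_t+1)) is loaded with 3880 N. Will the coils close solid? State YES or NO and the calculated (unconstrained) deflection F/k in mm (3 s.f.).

NO, δ = 74.3 mm

k = Gd⁴/(8D³N_a) = (80.6×10³)(9.5⁴)/(8·68.0³·5) = 52.197 N/mm
N_t = 7; L_s = 9.5·8 = 76 mm; δ_solid = L₀ − L_s = 181 − 76 = 105 mm
δ = F/k = 3880/52.197 = 74.334 mm
δ < δ_solid → spring does not go solid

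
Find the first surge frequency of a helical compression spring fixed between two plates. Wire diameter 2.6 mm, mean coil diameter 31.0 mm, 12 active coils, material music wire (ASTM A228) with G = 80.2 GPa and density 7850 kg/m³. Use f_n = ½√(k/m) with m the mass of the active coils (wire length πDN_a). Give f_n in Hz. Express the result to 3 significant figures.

k = Gd⁴/(8D³N_a) = (80.2×10³)(2.6⁴)/(8·31.0³·12) = 1.2815 N/mm = 1281.5 N/m
Wire length L = πDN_a = π·31.0·12 = 1168.7 mm
m = ρ·(πd²/4)·L = 7850 × 5.3093×10⁻⁶ m² × 1.1687 m = 0.048708 kg
f_n = ½√(k/m) = 0.5·√(1281.5/0.048708) = 0.5·√(26309) = 81.101 Hz

81.1 Hz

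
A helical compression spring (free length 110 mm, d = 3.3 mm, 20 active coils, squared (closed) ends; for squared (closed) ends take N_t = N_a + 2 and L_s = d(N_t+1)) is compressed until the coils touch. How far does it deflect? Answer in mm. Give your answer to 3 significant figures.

34.1 mm

N_t = 22; L_s = 3.3·23 = 75.9 mm
δ_solid = L₀ − L_s = 110 − 75.9 = 34.1 mm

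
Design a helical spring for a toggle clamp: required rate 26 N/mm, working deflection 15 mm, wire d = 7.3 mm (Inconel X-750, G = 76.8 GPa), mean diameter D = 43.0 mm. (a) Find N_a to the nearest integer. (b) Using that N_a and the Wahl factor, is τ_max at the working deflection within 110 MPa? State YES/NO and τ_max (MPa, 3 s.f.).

(a) 13 coils; (b) NO, τ_max = 140 MPa

N_a = Gd⁴/(8D³k) = (76.8×10³)(7.3⁴)/(8·43.0³·26) = 13.19 → N_a = 13
Actual rate k = Gd⁴/(8D³·13) = 26.376 N/mm
Working load F = kδ = 26.376·15 = 395.64 N
C = 43.0/7.3 = 5.8904; K_W = (4C−1)/(4C−4)+0.615/C = 1.2578
τ_max = K_W·8FD/(πd³) = 1.2578·111.36 = 140.07 MPa
τ_max > 110 MPa → exceeds allowable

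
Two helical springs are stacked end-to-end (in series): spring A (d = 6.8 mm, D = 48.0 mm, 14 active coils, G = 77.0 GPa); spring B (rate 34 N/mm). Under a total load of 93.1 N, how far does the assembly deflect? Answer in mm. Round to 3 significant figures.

9.74 mm

k_A = Gd⁴/(8D³N_a) = (77.0×10³)(6.8⁴)/(8·48.0³·14) = 13.292 N/mm
Series: 1/k_eq = 1/13.292 + 1/34 = 0.10465; k_eq = 9.556 N/mm
δ = F/k_eq = 93.1/9.556 = 9.7425 mm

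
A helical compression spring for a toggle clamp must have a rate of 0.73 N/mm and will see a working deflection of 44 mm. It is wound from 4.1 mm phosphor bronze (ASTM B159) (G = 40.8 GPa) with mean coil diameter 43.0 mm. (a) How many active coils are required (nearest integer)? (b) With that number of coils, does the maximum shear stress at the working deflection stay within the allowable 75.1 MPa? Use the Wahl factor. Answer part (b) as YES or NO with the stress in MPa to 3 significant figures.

N_a = Gd⁴/(8D³k) = (40.8×10³)(4.1⁴)/(8·43.0³·0.73) = 24.83 → N_a = 25
Actual rate k = Gd⁴/(8D³·25) = 0.72504 N/mm
Working load F = kδ = 0.72504·44 = 31.902 N
C = 43.0/4.1 = 10.4878; K_W = (4C−1)/(4C−4)+0.615/C = 1.1377
τ_max = K_W·8FD/(πd³) = 1.1377·50.684 = 57.662 MPa
τ_max ≤ 75.1 MPa → acceptable

(a) 25 coils; (b) YES, τ_max = 57.7 MPa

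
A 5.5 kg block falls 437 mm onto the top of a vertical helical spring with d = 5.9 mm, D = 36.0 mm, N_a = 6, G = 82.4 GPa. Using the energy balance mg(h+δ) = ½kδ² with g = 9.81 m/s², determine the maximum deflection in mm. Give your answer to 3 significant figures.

33.8 mm

k = Gd⁴/(8D³N_a) = (82.4×10³)(5.9⁴)/(8·36.0³·6) = 44.585 N/mm
W = mg = 5.5 × 9.81 = 53.955 N
½kδ² − Wδ − Wh = 0 → δ = (W + √(W² + 2kWh))/k
δ = (53.955 + √(2911.1 + 2.10247e+06))/44.585 = (53.955 + 1451)/44.585 = 33.755 mm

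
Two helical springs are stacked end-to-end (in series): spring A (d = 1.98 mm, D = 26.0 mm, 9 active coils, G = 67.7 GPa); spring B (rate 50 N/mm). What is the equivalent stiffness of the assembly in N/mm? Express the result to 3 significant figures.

0.809 N/mm

k_A = Gd⁴/(8D³N_a) = (67.7×10³)(1.98⁴)/(8·26.0³·9) = 0.82224 N/mm
Series: 1/k_eq = 1/0.82224 + 1/50 = 1.2362; k_eq = 0.80893 N/mm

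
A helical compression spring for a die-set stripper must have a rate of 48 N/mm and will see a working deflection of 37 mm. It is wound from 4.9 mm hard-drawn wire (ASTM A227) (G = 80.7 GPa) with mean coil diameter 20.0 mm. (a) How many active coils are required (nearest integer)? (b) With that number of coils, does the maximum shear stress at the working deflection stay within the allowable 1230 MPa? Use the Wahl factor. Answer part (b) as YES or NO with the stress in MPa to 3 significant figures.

N_a = Gd⁴/(8D³k) = (80.7×10³)(4.9⁴)/(8·20.0³·48) = 15.14 → N_a = 15
Actual rate k = Gd⁴/(8D³·15) = 48.46 N/mm
Working load F = kδ = 48.46·37 = 1793 N
C = 20.0/4.9 = 4.0816; K_W = (4C−1)/(4C−4)+0.615/C = 1.3941
τ_max = K_W·8FD/(πd³) = 1.3941·776.19 = 1082.1 MPa
τ_max ≤ 1230 MPa → acceptable

(a) 15 coils; (b) YES, τ_max = 1080 MPa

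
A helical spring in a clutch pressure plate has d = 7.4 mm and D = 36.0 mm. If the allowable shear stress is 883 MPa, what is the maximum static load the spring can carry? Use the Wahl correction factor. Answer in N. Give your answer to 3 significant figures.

2960 N

C = D/d = 36.0/7.4 = 4.8649
K_W = (4C−1)/(4C−4) + 0.615/C = 18.459/15.459 + 0.1264 = 1.3205
τ_max = K·8FD/(πd³) → F_max = τ_allow·πd³/(8DK)
F_max = 883·π·7.4³/(8·36.0·1.3205) = 1.1241e+06/380.3 = 2955.9 N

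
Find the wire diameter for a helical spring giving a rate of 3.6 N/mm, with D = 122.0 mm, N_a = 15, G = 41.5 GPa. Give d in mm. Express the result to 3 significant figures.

11.7 mm

d = (8D³N_a·k / G)^(1/4) = (8·122.0³·15·3.6 / (41.5×10³))^0.25
  = (18902)^0.25 = 11.7254 mm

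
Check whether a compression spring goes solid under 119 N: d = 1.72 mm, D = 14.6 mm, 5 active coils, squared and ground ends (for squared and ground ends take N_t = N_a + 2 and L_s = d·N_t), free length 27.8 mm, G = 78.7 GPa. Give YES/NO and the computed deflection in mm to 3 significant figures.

YES, δ = 21.5 mm

k = Gd⁴/(8D³N_a) = (78.7×10³)(1.72⁴)/(8·14.6³·5) = 5.5331 N/mm
N_t = 7; L_s = 1.72·7 = 12.04 mm; δ_solid = L₀ − L_s = 27.8 − 12.04 = 15.76 mm
δ = F/k = 119/5.5331 = 21.507 mm
δ ≥ δ_solid → spring goes solid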